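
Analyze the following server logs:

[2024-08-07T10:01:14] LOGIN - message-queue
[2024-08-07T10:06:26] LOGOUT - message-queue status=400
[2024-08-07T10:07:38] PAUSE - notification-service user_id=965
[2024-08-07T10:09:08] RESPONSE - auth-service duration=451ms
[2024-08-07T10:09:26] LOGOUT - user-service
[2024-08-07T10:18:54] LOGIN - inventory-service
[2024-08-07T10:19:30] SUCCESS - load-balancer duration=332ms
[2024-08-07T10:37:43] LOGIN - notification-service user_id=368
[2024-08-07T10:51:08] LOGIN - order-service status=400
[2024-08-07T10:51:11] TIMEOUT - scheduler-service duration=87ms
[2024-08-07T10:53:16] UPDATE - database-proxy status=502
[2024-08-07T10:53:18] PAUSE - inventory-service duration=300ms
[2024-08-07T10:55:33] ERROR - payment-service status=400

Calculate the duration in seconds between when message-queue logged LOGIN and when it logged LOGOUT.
312

To find the time between events:

1. Locate the first LOGIN event for message-queue: 2024-08-07T10:01:14
2. Locate the first LOGOUT event for message-queue: 2024-08-07T10:06:26
3. Calculate the difference: 2024-08-07T10:06:26 - 2024-08-07T10:01:14 = 312 seconds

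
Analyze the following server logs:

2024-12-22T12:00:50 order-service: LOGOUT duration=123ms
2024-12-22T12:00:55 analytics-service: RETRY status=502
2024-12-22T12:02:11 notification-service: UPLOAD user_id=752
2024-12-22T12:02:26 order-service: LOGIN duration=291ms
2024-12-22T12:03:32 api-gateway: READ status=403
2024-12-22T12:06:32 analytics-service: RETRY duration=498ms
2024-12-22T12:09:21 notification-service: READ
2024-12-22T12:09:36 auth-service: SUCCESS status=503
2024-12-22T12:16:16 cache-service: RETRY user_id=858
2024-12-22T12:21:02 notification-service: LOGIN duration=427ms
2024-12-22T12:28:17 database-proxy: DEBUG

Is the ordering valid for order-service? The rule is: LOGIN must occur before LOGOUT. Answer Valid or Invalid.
Invalid

To validate ordering:

1. Required order: LOGIN → LOGOUT
2. Rule: LOGIN must occur before LOGOUT
3. Check actual order of events for order-service
4. Result: Invalid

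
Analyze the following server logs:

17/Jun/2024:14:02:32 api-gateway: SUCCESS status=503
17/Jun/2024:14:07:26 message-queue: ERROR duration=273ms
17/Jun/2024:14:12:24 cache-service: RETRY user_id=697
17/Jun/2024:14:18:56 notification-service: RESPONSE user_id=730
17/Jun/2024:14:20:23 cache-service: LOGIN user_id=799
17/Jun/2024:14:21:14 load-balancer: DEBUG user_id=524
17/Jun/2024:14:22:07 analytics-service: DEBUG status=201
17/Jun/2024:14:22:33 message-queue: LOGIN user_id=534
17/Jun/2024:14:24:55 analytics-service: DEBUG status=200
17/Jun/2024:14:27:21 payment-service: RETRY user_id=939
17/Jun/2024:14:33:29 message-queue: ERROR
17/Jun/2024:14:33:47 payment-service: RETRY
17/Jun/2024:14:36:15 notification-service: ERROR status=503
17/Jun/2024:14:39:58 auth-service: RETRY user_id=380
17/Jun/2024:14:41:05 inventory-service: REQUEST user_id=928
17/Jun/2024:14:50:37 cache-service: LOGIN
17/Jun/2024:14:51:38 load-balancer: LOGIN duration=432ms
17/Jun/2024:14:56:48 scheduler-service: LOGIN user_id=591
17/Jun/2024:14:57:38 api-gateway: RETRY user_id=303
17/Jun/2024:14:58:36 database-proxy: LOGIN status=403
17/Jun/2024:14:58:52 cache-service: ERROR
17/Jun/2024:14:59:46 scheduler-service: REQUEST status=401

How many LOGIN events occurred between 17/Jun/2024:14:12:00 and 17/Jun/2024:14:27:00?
2

To count events in the time window:

1. Window boundaries: 17/Jun/2024:14:12:00 to 17/Jun/2024:14:27:00
2. Filter for LOGIN events within this window
3. Count matching events: 2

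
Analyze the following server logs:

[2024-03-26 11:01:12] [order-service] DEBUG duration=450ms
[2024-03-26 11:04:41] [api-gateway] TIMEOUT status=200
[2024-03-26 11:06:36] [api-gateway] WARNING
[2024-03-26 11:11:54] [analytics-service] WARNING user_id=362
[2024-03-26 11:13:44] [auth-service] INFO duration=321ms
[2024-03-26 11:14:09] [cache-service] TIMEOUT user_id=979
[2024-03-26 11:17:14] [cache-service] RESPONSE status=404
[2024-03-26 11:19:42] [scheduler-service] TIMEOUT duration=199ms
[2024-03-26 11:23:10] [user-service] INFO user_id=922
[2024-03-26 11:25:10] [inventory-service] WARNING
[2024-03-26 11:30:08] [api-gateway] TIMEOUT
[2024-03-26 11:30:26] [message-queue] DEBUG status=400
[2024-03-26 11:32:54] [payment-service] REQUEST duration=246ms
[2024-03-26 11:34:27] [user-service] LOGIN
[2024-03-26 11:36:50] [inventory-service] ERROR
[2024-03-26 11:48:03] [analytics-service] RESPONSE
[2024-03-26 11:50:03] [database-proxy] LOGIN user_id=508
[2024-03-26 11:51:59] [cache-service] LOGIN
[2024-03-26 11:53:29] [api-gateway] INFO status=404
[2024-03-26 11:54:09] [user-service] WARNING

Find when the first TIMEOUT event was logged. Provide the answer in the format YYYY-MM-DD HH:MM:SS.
2024-03-26 11:04:41

To find the first event:

1. Filter for all TIMEOUT events
2. Sort by timestamp
3. Select the first one
4. Timestamp: 2024-03-26 11:04:41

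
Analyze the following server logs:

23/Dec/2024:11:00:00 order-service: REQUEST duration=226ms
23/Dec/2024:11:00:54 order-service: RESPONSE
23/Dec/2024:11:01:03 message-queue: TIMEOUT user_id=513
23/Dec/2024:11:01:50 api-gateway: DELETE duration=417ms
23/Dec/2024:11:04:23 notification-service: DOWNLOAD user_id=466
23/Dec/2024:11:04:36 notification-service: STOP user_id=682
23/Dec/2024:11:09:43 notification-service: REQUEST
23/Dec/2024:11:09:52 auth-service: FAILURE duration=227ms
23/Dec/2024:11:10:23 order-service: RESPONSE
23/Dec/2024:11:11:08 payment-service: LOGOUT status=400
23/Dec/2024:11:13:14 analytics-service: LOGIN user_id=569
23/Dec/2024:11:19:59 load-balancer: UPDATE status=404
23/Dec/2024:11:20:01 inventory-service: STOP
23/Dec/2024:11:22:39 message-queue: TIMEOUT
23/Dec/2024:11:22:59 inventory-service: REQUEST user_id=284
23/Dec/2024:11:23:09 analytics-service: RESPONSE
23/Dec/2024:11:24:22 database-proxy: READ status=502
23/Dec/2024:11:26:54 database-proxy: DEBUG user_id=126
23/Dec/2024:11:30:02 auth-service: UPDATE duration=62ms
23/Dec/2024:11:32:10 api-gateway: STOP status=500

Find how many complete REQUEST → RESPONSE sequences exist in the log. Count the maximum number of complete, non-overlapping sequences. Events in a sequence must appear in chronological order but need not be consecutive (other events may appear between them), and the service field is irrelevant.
3

To count sequences:

1. Look for pattern: REQUEST → RESPONSE
2. Greedily scan the log in chronological order, matching each sequence element in turn (ignoring service)
3. Each time the full pattern completes, increment the count and restart matching from the next event
4. Complete non-overlapping sequences found: 3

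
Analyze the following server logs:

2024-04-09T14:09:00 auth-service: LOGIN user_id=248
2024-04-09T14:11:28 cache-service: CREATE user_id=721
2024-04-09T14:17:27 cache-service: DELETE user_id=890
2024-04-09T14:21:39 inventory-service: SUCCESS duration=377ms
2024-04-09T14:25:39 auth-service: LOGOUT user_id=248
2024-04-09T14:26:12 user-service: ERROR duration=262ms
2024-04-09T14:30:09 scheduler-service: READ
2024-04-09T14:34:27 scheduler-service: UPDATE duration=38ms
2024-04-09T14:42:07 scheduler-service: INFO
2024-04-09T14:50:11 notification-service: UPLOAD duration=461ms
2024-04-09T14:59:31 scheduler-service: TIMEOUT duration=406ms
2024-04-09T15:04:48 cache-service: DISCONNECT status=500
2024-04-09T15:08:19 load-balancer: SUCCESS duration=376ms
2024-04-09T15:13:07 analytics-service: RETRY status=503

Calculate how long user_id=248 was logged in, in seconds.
999

To calculate session duration:

1. Find LOGIN event for user_id=248: 2024-04-09T14:09:00
2. Find LOGOUT event for user_id=248: 2024-04-09T14:25:39
3. Session duration: 2024-04-09T14:25:39 - 2024-04-09T14:09:00 = 999 seconds (16 minutes)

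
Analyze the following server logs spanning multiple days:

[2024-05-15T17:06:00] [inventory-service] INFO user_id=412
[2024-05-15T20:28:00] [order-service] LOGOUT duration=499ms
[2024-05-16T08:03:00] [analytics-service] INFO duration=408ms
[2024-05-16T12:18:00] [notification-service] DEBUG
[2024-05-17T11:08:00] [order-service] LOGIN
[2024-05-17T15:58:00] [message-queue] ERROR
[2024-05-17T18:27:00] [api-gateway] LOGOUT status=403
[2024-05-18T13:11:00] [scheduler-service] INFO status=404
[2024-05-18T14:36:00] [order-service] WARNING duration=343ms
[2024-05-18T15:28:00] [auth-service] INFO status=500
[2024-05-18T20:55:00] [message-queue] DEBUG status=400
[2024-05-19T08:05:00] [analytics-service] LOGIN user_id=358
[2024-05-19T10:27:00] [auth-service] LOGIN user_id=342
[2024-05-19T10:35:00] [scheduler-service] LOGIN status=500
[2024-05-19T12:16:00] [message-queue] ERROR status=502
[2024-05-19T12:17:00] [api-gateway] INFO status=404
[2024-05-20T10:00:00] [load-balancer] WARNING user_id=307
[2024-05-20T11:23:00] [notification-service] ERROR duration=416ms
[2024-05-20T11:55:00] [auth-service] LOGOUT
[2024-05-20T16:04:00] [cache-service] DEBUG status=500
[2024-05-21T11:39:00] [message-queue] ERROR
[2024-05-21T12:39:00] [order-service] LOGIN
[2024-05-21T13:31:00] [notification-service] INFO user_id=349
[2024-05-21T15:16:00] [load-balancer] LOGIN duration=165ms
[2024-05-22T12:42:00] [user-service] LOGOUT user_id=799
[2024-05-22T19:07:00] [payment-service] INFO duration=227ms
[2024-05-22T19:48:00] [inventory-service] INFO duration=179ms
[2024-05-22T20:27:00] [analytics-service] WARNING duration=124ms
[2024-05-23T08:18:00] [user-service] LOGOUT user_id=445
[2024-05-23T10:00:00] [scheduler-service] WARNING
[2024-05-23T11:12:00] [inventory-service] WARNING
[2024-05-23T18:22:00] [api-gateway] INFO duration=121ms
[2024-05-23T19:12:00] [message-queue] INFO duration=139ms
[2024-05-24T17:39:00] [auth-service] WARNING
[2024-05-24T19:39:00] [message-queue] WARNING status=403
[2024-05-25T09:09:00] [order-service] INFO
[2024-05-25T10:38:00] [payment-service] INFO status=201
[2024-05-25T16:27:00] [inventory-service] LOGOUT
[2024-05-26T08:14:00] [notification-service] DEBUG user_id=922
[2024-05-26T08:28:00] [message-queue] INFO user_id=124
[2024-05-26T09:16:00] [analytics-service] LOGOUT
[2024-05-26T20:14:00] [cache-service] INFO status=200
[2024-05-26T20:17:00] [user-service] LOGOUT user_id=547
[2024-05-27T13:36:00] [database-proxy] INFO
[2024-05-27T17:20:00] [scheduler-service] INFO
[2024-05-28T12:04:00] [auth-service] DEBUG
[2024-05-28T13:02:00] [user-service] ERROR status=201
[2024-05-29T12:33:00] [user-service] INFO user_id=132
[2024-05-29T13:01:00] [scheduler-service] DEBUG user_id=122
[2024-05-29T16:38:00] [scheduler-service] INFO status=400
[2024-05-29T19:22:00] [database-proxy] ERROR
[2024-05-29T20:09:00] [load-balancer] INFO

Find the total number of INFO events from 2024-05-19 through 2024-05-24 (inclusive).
6

To filter by date range:

1. Date range: 2024-05-19 through 2024-05-24, both dates inclusive
2. Filter for INFO events whose date falls in this range
3. Count matching events: 6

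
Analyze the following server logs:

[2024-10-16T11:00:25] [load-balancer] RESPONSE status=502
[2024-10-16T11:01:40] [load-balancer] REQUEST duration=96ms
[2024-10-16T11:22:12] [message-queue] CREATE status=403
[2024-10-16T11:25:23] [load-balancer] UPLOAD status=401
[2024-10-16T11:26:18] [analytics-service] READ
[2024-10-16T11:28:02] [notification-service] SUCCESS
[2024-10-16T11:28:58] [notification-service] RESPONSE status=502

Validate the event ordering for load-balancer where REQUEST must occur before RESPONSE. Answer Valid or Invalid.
Invalid

To validate ordering:

1. Required order: REQUEST → RESPONSE
2. Rule: REQUEST must occur before RESPONSE
3. Check actual order of events for load-balancer
4. Result: Invalid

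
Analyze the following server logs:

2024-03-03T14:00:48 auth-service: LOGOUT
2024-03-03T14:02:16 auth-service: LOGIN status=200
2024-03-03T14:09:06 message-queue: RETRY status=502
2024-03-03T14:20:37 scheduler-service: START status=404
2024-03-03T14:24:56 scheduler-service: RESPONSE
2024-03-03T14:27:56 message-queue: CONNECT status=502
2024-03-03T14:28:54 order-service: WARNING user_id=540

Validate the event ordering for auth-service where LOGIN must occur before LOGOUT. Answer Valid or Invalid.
Invalid

To validate ordering:

1. Required order: LOGIN → LOGOUT
2. Rule: LOGIN must occur before LOGOUT
3. Check actual order of events for auth-service
4. Result: Invalid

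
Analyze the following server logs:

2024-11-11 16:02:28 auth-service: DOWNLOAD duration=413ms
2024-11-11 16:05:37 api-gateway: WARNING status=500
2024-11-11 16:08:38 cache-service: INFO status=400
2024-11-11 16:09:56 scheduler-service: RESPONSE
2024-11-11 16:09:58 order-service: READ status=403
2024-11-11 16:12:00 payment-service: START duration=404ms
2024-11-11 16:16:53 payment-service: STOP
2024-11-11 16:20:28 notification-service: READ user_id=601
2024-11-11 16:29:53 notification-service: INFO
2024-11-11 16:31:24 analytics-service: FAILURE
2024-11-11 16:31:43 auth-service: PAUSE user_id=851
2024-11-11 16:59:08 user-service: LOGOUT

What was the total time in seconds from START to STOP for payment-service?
293

To calculate state duration:

1. Find START event for payment-service: 2024-11-11 16:12:00
2. Find STOP event for payment-service: 2024-11-11 16:16:53
3. Calculate duration: 2024-11-11 16:16:53 - 2024-11-11 16:12:00 = 293 seconds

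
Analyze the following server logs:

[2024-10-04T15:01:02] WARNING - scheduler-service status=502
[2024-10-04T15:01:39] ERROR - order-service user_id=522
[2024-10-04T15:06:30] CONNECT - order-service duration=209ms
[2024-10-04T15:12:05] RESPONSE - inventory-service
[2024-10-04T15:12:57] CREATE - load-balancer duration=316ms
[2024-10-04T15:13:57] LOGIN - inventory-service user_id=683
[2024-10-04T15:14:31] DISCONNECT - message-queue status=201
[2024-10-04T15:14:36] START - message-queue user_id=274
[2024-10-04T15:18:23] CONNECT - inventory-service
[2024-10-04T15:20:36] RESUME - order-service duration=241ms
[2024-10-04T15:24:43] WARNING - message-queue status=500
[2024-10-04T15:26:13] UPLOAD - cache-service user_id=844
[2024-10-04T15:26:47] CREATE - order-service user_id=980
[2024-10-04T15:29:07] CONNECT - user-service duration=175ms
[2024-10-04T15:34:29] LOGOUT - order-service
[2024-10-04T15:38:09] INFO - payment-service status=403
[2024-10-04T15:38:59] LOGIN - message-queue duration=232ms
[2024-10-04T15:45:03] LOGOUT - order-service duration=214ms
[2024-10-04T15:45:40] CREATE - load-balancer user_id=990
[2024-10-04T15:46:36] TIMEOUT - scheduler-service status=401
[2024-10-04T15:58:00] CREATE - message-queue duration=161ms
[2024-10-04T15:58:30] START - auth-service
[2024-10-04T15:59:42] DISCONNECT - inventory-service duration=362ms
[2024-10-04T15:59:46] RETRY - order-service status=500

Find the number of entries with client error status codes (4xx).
2

To find matching entries:

1. Pattern to match: client error status codes (4xx)
2. Scan each log entry for the pattern
3. Count matches: 2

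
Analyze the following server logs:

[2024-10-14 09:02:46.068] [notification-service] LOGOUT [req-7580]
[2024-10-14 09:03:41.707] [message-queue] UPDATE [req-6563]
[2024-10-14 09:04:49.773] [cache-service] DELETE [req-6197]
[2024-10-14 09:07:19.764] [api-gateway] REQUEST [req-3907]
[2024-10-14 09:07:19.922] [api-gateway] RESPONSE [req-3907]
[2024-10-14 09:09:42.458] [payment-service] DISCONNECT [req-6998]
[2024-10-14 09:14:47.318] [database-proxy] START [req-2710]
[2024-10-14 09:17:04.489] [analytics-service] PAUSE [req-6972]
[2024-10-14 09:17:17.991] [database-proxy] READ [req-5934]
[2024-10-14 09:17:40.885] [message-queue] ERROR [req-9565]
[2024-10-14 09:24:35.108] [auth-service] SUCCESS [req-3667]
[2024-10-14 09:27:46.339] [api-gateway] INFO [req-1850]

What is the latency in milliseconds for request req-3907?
158

To calculate latency:

1. Find REQUEST with id req-3907: 2024-10-14 09:07:19.764
2. Find RESPONSE with id req-3907: 2024-10-14 09:07:19.922
3. Latency: 2024-10-14 09:07:19.922 - 2024-10-14 09:07:19.764 = 158ms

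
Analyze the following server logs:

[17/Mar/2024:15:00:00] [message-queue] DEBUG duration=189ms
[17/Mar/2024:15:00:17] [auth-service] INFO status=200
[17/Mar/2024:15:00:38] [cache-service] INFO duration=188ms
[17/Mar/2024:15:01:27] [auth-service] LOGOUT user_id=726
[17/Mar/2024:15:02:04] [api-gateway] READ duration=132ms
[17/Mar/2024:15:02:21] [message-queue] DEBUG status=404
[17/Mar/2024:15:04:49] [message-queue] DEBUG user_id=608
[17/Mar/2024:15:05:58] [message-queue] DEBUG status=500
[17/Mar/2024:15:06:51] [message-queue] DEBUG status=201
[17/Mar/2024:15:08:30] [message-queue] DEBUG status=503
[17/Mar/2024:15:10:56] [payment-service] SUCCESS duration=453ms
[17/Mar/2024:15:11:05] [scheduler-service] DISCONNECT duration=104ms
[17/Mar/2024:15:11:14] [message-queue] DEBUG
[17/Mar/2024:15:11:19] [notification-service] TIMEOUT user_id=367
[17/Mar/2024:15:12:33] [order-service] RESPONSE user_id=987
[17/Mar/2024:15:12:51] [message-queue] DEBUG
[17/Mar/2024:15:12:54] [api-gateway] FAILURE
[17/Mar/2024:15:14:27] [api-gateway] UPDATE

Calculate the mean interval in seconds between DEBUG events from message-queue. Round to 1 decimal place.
110.1

To calculate average interval:

1. Find all DEBUG events for message-queue in order
2. Calculate time gaps between consecutive events
3. Compute mean of gaps: 771 / 7 = 110.1 seconds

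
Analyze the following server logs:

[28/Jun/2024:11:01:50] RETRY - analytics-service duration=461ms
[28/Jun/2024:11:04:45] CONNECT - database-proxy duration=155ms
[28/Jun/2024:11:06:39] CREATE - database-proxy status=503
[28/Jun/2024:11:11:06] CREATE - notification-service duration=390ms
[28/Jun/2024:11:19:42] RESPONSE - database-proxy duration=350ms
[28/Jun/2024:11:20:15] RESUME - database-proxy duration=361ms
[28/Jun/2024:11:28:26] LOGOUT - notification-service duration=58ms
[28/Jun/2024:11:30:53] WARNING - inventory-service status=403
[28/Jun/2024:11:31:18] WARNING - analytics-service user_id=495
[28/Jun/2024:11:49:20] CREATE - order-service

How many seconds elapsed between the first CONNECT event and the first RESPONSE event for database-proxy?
897

To find the time between events:

1. Locate the first CONNECT event for database-proxy: 28/Jun/2024:11:04:45
2. Locate the first RESPONSE event for database-proxy: 28/Jun/2024:11:19:42
3. Calculate the difference: 28/Jun/2024:11:19:42 - 28/Jun/2024:11:04:45 = 897 seconds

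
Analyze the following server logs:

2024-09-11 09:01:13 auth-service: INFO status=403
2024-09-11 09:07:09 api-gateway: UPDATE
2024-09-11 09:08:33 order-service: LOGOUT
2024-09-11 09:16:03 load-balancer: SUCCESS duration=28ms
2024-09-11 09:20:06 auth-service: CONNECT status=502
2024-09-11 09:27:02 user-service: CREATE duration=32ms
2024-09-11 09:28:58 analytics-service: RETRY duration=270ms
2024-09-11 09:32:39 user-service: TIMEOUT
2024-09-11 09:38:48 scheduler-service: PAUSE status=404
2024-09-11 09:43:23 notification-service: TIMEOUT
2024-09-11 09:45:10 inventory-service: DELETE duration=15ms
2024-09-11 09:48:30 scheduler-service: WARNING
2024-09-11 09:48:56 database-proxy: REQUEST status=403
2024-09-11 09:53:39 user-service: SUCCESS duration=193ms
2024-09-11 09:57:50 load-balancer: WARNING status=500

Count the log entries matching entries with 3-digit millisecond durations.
2

To find matching entries:

1. Pattern to match: entries with 3-digit millisecond durations
2. Scan each log entry for the pattern
3. Count matches: 2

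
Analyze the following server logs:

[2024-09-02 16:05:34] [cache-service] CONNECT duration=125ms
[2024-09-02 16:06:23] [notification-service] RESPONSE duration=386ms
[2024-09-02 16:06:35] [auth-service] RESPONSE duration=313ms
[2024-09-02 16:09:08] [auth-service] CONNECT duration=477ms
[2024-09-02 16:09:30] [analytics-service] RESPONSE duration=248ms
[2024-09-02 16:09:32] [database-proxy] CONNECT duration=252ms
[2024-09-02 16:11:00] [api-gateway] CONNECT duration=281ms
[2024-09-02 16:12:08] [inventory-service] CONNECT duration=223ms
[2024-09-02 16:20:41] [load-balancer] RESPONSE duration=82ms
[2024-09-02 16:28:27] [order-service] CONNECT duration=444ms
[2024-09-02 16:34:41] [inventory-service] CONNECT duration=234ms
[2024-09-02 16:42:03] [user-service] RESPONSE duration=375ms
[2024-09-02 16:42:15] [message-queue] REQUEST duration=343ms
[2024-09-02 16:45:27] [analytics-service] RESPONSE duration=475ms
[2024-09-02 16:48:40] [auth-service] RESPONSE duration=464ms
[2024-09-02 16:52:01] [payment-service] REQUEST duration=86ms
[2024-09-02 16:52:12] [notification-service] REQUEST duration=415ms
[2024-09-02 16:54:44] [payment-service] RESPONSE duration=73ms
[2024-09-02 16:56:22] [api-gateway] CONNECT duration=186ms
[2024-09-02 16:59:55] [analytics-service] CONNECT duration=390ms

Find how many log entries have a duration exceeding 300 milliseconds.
10

To count timeouts:

1. Threshold: 300ms
2. Extract duration from each log entry
3. Count entries where duration > 300
4. Timeout count: 10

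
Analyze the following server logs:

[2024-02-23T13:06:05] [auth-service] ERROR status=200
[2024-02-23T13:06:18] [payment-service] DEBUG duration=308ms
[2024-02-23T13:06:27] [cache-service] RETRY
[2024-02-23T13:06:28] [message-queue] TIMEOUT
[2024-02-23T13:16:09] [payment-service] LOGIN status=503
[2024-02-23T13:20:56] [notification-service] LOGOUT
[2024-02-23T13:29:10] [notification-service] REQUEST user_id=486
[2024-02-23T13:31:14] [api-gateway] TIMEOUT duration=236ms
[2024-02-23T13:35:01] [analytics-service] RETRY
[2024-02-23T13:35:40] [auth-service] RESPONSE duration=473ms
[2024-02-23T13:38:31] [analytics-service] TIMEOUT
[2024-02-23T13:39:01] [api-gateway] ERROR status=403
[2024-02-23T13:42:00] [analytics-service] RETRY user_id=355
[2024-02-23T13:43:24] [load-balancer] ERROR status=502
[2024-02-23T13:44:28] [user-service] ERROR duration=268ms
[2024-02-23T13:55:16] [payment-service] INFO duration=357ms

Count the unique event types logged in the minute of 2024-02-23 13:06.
4

To count unique event types:

1. Filter events in the minute starting at 2024-02-23 13:06
2. Extract event types from matching entries
3. Count unique types: 4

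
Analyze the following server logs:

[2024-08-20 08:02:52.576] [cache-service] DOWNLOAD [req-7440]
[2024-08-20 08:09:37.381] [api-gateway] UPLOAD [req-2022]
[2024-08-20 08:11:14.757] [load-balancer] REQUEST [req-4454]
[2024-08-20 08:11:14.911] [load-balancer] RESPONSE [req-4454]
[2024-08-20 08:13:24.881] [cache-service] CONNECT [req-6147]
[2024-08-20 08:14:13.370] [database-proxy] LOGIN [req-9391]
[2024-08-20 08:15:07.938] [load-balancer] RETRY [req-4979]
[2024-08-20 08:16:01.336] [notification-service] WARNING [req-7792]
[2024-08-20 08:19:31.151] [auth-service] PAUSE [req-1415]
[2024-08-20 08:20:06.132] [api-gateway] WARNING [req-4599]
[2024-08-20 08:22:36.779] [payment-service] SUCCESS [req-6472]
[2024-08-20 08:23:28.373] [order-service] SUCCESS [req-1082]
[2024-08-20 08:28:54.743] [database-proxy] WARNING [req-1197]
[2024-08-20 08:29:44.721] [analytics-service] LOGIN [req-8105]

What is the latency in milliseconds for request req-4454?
154

To calculate latency:

1. Find REQUEST with id req-4454: 2024-08-20 08:11:14.757
2. Find RESPONSE with id req-4454: 2024-08-20 08:11:14.911
3. Latency: 2024-08-20 08:11:14.911 - 2024-08-20 08:11:14.757 = 154ms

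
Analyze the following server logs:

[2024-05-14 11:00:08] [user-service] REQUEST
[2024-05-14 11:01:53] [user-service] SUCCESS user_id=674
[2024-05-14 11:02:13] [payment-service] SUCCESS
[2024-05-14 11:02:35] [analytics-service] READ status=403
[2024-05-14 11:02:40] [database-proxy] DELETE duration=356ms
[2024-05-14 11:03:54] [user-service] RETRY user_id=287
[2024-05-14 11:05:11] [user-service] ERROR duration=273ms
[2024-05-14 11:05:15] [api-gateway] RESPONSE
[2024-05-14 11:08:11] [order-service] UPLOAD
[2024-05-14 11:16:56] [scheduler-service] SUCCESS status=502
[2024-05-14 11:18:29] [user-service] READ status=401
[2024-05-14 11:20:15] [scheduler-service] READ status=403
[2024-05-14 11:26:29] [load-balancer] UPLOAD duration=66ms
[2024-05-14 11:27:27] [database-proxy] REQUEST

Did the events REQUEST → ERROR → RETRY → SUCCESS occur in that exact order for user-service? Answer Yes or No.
No

To verify sequence order:

1. Find all events in sequence REQUEST → ERROR → RETRY → SUCCESS for user-service
2. Extract their timestamps
3. Check if timestamps are in ascending order
4. Result: No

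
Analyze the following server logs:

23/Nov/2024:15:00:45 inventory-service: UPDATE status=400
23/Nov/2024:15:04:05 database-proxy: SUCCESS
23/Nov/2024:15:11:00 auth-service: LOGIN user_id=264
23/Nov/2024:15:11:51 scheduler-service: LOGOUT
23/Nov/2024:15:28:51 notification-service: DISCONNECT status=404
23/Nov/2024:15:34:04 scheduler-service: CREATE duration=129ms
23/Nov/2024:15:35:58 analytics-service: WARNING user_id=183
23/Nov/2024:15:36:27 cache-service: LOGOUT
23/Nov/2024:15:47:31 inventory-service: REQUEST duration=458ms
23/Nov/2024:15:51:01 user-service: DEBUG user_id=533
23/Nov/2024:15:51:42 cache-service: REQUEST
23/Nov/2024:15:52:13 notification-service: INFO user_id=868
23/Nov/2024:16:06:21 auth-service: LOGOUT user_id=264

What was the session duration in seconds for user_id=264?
3321

To calculate session duration:

1. Find LOGIN event for user_id=264: 23/Nov/2024:15:11:00
2. Find LOGOUT event for user_id=264: 23/Nov/2024:16:06:21
3. Session duration: 23/Nov/2024:16:06:21 - 23/Nov/2024:15:11:00 = 3321 seconds (55 minutes)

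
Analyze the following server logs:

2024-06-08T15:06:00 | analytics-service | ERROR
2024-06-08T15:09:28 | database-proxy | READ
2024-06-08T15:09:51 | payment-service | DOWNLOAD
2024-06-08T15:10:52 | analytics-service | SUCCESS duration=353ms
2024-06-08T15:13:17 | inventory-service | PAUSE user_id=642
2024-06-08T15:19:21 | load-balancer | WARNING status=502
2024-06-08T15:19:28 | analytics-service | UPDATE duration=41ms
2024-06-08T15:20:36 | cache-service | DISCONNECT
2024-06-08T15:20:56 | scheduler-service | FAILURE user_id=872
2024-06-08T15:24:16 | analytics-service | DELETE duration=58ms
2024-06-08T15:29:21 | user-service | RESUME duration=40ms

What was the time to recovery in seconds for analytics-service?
292

To calculate recovery time:

1. Find ERROR event for analytics-service: 2024-06-08T15:06:00
2. Find next SUCCESS event for analytics-service: 2024-06-08T15:10:52
3. Recovery time: 2024-06-08T15:10:52 - 2024-06-08T15:06:00 = 292 seconds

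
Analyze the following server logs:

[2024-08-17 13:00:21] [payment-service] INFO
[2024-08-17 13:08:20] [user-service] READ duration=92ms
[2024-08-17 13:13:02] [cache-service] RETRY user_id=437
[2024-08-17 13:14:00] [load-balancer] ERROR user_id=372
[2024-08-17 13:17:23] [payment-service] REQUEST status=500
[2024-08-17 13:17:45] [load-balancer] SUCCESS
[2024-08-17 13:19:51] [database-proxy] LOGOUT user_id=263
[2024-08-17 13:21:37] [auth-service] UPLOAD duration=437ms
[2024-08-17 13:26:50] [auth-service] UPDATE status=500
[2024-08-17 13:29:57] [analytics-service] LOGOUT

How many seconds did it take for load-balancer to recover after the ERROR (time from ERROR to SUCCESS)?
225

To calculate recovery time:

1. Find ERROR event for load-balancer: 2024-08-17 13:14:00
2. Find next SUCCESS event for load-balancer: 2024-08-17 13:17:45
3. Recovery time: 2024-08-17 13:17:45 - 2024-08-17 13:14:00 = 225 seconds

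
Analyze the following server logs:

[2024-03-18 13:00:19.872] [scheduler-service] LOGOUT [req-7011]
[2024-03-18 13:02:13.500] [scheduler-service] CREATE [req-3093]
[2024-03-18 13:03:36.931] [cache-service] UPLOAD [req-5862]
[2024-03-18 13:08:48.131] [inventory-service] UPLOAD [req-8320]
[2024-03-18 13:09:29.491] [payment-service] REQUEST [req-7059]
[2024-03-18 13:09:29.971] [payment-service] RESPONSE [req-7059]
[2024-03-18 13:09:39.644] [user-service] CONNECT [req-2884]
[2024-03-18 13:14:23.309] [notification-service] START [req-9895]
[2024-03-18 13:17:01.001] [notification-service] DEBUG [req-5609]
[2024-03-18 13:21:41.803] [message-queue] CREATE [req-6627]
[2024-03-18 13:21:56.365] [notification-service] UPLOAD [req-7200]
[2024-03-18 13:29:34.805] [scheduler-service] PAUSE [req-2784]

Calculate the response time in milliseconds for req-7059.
480

To calculate latency:

1. Find REQUEST with id req-7059: 2024-03-18 13:09:29.491
2. Find RESPONSE with id req-7059: 2024-03-18 13:09:29.971
3. Latency: 2024-03-18 13:09:29.971 - 2024-03-18 13:09:29.491 = 480ms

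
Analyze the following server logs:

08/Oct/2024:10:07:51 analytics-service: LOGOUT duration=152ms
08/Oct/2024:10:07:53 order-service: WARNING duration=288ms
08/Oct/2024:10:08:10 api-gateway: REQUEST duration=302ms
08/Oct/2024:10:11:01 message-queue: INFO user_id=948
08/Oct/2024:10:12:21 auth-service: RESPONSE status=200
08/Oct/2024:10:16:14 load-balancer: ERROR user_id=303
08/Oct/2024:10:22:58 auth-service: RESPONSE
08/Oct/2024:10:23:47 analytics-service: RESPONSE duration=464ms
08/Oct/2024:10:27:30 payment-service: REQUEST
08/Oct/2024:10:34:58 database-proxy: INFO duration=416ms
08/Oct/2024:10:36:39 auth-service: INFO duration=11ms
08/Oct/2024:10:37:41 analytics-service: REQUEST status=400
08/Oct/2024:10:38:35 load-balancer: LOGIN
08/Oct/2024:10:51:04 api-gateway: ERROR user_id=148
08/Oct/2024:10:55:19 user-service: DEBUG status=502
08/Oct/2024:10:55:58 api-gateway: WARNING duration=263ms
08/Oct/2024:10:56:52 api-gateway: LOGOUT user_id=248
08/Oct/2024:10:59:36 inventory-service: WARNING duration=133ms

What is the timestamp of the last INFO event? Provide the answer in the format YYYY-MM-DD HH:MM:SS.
2024-10-08 10:36:39

To find the last event:

1. Filter for all INFO events
2. Sort by timestamp
3. Select the last one
4. Timestamp: 2024-10-08 10:36:39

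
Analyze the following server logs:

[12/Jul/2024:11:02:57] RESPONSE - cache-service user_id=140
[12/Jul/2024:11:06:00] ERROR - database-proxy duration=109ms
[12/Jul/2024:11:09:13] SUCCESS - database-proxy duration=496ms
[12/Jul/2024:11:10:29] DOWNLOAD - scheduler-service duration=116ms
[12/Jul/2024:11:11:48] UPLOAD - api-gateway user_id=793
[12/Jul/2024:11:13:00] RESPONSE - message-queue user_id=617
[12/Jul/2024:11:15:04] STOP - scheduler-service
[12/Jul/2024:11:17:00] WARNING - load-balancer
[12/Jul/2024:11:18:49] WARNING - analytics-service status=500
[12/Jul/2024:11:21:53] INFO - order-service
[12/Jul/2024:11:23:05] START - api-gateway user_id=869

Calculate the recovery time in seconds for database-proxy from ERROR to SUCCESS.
193

To calculate recovery time:

1. Find ERROR event for database-proxy: 12/Jul/2024:11:06:00
2. Find next SUCCESS event for database-proxy: 12/Jul/2024:11:09:13
3. Recovery time: 12/Jul/2024:11:09:13 - 12/Jul/2024:11:06:00 = 193 seconds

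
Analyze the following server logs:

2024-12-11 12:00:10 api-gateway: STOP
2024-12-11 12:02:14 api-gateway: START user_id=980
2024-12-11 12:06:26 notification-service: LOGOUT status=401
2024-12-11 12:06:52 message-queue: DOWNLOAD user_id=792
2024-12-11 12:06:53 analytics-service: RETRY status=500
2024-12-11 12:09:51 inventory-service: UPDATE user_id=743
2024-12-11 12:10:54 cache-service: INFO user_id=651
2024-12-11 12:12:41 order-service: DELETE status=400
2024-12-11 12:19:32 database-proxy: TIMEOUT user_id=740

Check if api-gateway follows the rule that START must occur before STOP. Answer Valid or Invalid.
Invalid

To validate ordering:

1. Required order: START → STOP
2. Rule: START must occur before STOP
3. Check actual order of events for api-gateway
4. Result: Invalid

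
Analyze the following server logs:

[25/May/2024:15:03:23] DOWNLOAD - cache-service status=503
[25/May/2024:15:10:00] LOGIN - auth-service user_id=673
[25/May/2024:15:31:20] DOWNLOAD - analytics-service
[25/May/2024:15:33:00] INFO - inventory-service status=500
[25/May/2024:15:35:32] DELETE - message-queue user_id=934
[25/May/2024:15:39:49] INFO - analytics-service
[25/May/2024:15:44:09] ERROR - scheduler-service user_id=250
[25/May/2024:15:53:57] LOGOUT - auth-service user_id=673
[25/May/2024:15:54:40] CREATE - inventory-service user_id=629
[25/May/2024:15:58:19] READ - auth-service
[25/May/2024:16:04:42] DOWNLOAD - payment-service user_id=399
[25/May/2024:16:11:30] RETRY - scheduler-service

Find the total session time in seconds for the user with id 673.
2637

To calculate session duration:

1. Find LOGIN event for user_id=673: 25/May/2024:15:10:00
2. Find LOGOUT event for user_id=673: 25/May/2024:15:53:57
3. Session duration: 25/May/2024:15:53:57 - 25/May/2024:15:10:00 = 2637 seconds (43 minutes)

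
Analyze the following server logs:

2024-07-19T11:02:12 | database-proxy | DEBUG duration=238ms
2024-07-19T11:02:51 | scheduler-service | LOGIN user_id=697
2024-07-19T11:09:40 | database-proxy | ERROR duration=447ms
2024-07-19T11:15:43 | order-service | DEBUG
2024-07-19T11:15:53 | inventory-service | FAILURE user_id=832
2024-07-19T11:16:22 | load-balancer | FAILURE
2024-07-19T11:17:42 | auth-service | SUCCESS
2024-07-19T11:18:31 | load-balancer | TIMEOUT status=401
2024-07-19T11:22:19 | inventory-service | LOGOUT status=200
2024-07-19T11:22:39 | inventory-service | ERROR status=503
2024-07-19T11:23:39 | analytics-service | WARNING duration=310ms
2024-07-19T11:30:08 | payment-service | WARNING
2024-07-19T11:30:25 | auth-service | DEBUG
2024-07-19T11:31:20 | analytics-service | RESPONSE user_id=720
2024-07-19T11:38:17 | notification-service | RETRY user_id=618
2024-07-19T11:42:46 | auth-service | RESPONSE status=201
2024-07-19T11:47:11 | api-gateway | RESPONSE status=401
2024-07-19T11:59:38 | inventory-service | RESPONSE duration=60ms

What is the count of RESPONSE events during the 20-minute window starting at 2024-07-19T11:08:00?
0

To count events in the time window:

1. Window boundaries: 2024-07-19T11:08:00 to 2024-07-19T11:28:00
2. Filter for RESPONSE events within this window
3. Count matching events: 0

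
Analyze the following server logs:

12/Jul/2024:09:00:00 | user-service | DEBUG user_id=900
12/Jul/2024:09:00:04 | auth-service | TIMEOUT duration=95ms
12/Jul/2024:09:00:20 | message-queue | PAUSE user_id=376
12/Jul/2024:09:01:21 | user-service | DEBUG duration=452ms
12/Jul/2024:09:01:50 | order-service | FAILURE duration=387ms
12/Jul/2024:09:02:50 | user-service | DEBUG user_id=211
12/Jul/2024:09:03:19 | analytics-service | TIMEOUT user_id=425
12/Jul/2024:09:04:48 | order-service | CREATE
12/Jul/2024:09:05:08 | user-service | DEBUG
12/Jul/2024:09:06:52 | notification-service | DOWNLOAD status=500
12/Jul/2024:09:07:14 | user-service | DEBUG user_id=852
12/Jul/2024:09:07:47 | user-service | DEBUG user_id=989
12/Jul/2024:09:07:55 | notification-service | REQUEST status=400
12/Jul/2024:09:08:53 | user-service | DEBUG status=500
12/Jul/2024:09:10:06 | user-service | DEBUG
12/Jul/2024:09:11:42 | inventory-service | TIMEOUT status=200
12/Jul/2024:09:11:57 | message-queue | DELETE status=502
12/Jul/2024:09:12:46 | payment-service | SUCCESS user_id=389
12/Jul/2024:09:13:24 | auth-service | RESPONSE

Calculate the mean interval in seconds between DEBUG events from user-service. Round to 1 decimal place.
86.6

To calculate average interval:

1. Find all DEBUG events for user-service in order
2. Calculate time gaps between consecutive events
3. Compute mean of gaps: 606 / 7 = 86.6 seconds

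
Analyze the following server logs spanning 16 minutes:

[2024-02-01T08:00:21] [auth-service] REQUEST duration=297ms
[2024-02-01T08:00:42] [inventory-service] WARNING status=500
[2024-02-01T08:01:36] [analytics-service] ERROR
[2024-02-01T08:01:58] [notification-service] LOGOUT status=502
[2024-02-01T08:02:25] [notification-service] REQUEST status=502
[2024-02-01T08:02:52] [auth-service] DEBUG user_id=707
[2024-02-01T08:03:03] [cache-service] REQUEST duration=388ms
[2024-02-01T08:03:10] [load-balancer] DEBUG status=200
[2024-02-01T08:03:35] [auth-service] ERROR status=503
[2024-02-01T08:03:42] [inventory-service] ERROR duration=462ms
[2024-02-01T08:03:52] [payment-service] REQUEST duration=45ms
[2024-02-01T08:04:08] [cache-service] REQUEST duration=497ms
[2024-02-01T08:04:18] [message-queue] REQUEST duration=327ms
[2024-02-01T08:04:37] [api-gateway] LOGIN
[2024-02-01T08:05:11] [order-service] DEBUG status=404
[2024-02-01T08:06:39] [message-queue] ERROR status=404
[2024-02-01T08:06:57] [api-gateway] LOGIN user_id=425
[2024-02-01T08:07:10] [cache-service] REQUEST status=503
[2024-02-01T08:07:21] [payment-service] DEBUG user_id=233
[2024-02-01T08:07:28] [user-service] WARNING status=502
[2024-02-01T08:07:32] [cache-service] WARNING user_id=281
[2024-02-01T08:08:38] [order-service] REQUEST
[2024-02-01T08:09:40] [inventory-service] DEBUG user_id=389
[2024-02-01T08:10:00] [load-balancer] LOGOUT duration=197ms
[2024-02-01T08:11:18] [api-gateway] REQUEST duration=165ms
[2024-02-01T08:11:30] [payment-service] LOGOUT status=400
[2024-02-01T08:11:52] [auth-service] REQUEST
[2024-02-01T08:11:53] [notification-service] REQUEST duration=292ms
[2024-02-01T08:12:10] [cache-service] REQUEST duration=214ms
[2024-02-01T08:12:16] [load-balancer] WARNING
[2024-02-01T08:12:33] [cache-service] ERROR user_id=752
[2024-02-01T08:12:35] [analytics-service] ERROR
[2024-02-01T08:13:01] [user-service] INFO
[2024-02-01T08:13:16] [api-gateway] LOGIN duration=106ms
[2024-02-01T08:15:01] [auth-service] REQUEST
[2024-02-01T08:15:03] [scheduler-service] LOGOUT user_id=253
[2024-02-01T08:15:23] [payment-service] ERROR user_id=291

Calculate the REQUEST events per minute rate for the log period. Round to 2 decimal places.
0.81

To calculate the rate:

1. Count total REQUEST events: 13
2. Total time period: 16 minutes
3. Rate = 13 / 16 = 0.81 events per minute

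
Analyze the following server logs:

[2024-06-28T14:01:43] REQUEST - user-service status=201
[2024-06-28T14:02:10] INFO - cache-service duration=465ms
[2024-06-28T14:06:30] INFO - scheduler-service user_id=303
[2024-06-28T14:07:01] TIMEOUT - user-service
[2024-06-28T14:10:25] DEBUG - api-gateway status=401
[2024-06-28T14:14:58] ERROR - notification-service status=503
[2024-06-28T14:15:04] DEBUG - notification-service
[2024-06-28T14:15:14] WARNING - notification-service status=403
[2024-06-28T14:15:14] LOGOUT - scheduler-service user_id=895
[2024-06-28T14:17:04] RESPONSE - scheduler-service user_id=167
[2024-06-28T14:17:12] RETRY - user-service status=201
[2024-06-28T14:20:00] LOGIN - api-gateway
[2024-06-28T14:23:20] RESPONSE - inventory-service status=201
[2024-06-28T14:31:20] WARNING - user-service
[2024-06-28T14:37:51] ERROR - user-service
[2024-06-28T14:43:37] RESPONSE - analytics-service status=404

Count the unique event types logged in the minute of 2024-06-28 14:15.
3

To count unique event types:

1. Filter events in the minute starting at 2024-06-28 14:15
2. Extract event types from matching entries
3. Count unique types: 3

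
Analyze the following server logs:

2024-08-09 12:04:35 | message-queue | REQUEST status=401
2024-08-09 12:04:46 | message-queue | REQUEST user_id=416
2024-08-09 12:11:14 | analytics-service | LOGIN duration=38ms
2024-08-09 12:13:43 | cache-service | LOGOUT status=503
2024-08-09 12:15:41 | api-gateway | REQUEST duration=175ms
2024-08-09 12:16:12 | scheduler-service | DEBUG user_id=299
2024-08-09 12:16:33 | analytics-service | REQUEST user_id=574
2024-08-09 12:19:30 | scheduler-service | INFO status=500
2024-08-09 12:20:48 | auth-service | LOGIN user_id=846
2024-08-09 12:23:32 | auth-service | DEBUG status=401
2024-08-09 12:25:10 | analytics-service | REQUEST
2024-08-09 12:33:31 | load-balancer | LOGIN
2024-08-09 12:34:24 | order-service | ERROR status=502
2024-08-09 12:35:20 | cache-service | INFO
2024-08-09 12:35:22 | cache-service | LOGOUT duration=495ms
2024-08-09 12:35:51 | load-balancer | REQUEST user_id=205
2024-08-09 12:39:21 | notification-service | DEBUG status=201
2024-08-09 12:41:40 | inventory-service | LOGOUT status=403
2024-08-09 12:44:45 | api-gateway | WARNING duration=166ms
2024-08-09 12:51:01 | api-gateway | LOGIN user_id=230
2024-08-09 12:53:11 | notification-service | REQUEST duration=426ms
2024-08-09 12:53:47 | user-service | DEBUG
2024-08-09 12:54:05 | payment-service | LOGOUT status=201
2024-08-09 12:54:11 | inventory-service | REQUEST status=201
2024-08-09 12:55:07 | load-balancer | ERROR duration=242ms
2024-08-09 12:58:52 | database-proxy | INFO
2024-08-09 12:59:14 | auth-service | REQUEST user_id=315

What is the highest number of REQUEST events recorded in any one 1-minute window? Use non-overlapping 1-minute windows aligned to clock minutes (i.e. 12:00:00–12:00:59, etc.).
2

To find the burst window:

1. Divide the log period into non-overlapping 1-minute windows starting at 12:00
2. Count REQUEST events in each window
3. Find the window with maximum count
4. Maximum events in a window: 2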